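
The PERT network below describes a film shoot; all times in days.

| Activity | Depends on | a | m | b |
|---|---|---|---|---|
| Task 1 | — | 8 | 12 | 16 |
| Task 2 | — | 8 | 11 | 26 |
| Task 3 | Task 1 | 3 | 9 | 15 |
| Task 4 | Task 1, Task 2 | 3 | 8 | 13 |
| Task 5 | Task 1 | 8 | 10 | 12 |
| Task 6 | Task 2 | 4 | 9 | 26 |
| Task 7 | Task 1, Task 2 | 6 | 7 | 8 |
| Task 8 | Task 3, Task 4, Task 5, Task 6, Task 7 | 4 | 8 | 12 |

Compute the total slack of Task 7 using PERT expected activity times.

te_Task 1 = (8 + 4·12 + 16)/6 = 72/6 = 12
te_Task 2 = (8 + 4·11 + 26)/6 = 78/6 = 13
te_Task 3 = (3 + 4·9 + 15)/6 = 54/6 = 9
te_Task 4 = (3 + 4·8 + 13)/6 = 48/6 = 8
te_Task 5 = (8 + 4·10 + 12)/6 = 60/6 = 10
te_Task 6 = (4 + 4·9 + 26)/6 = 66/6 = 11
te_Task 7 = (6 + 4·7 + 8)/6 = 42/6 = 7
te_Task 8 = (4 + 4·8 + 12)/6 = 48/6 = 8

Forward pass:
ES_Task 1 = 0; EF_Task 1 = 12
ES_Task 2 = 0; EF_Task 2 = 13
ES_Task 3 = 12; EF_Task 3 = 12+9 = 21
ES_Task 4 = max(EF_Task 1=12, EF_Task 2=13) = 13; EF_Task 4 = 13+8 = 21
ES_Task 5 = 12; EF_Task 5 = 12+10 = 22
ES_Task 6 = 13; EF_Task 6 = 13+11 = 24
ES_Task 7 = max(EF_Task 1=12, EF_Task 2=13) = 13; EF_Task 7 = 13+7 = 20
ES_Task 8 = max(EF_Task 3=21, EF_Task 4=21, EF_Task 5=22, EF_Task 6=24, EF_Task 7=20) = 24; EF_Task 8 = 24+8 = 32
Expected project duration μ = 32 days. Critical path: Task 2 → Task 6 → Task 8.

Backward pass:
LF_Task 8 = 32; LS_Task 8 = 32−8 = 24
LF_Task 7 = LS_Task 8 = 24; LS_Task 7 = 24−7 = 17
LF_Task 6 = LS_Task 8 = 24; LS_Task 6 = 24−11 = 13
LF_Task 5 = LS_Task 8 = 24; LS_Task 5 = 24−10 = 14
LF_Task 4 = LS_Task 8 = 24; LS_Task 4 = 24−8 = 16
LF_Task 3 = LS_Task 8 = 24; LS_Task 3 = 24−9 = 15
LF_Task 2 = min(LS_Task 4=16, LS_Task 6=13, LS_Task 7=17) = 13; LS_Task 2 = 13−13 = 0
LF_Task 1 = min(LS_Task 3=15, LS_Task 4=16, LS_Task 5=14, LS_Task 7=17) = 14; LS_Task 1 = 14−12 = 2
Slack_Task 7 = LS_Task 7 − ES_Task 7 = 17 − 13 = 4

4 days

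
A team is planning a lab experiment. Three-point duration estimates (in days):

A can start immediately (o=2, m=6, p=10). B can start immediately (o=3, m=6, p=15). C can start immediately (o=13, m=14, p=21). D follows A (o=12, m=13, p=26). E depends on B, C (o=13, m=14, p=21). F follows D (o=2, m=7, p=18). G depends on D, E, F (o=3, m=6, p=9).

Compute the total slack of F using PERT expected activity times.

te_A = (2 + 4·6 + 10)/6 = 36/6 = 6
te_B = (3 + 4·6 + 15)/6 = 42/6 = 7
te_C = (13 + 4·14 + 21)/6 = 90/6 = 15
te_D = (12 + 4·13 + 26)/6 = 90/6 = 15
te_E = (13 + 4·14 + 21)/6 = 90/6 = 15
te_F = (2 + 4·7 + 18)/6 = 48/6 = 8
te_G = (3 + 4·6 + 9)/6 = 36/6 = 6

Forward pass:
ES_A = 0; EF_A = 6
ES_B = 0; EF_B = 7
ES_C = 0; EF_C = 15
ES_D = 6; EF_D = 6+15 = 21
ES_E = max(EF_B=7, EF_C=15) = 15; EF_E = 15+15 = 30
ES_F = 21; EF_F = 21+8 = 29
ES_G = max(EF_D=21, EF_E=30, EF_F=29) = 30; EF_G = 30+6 = 36
Expected project duration μ = 36 days. Critical path: C → E → G.

Backward pass:
LF_G = 36; LS_G = 36−6 = 30
LF_F = LS_G = 30; LS_F = 30−8 = 22
LF_E = LS_G = 30; LS_E = 30−15 = 15
LF_D = min(LS_F=22, LS_G=30) = 22; LS_D = 22−15 = 7
LF_C = LS_E = 15; LS_C = 15−15 = 0
LF_B = LS_E = 15; LS_B = 15−7 = 8
LF_A = LS_D = 7; LS_A = 7−6 = 1
Slack_F = LS_F − ES_F = 22 − 21 = 1

1 days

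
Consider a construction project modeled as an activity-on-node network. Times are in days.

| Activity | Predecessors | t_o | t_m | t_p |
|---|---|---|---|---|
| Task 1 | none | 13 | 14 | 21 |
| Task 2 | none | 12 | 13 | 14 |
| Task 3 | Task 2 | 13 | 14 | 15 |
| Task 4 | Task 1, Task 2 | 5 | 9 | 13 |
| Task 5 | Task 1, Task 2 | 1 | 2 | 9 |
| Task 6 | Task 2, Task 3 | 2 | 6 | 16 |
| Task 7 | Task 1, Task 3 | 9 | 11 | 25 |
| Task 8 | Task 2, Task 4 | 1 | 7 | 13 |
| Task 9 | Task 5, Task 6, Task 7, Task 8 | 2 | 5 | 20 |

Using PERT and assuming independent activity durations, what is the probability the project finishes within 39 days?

te_Task 1 = (13 + 4·14 + 21)/6 = 90/6 = 15; σ²_Task 1 = ((21−13)/6)² = 1.778
te_Task 2 = (12 + 4·13 + 14)/6 = 78/6 = 13; σ²_Task 2 = ((14−12)/6)² = 0.111
te_Task 3 = (13 + 4·14 + 15)/6 = 84/6 = 14; σ²_Task 3 = ((15−13)/6)² = 0.111
te_Task 4 = (5 + 4·9 + 13)/6 = 54/6 = 9; σ²_Task 4 = ((13−5)/6)² = 1.778
te_Task 5 = (1 + 4·2 + 9)/6 = 18/6 = 3; σ²_Task 5 = ((9−1)/6)² = 1.778
te_Task 6 = (2 + 4·6 + 16)/6 = 42/6 = 7; σ²_Task 6 = ((16−2)/6)² = 5.444
te_Task 7 = (9 + 4·11 + 25)/6 = 78/6 = 13; σ²_Task 7 = ((25−9)/6)² = 7.111
te_Task 8 = (1 + 4·7 + 13)/6 = 42/6 = 7; σ²_Task 8 = ((13−1)/6)² = 4.000
te_Task 9 = (2 + 4·5 + 20)/6 = 42/6 = 7; σ²_Task 9 = ((20−2)/6)² = 9.000

Forward pass:
ES_Task 1 = 0; EF_Task 1 = 15
ES_Task 2 = 0; EF_Task 2 = 13
ES_Task 3 = 13; EF_Task 3 = 13+14 = 27
ES_Task 4 = max(EF_Task 1=15, EF_Task 2=13) = 15; EF_Task 4 = 15+9 = 24
ES_Task 5 = max(EF_Task 1=15, EF_Task 2=13) = 15; EF_Task 5 = 15+3 = 18
ES_Task 6 = max(EF_Task 2=13, EF_Task 3=27) = 27; EF_Task 6 = 27+7 = 34
ES_Task 7 = max(EF_Task 1=15, EF_Task 3=27) = 27; EF_Task 7 = 27+13 = 40
ES_Task 8 = max(EF_Task 2=13, EF_Task 4=24) = 24; EF_Task 8 = 24+7 = 31
ES_Task 9 = max(EF_Task 5=18, EF_Task 6=34, EF_Task 7=40, EF_Task 8=31) = 40; EF_Task 9 = 40+7 = 47
Expected project duration μ = 47 days. Critical path: Task 2 → Task 3 → Task 7 → Task 9.

Variance along critical path = 0.111 + 0.111 + 7.111 + 9.000 = 16.333; σ = √16.333 = 4.041 days.
Z = (39 − 47) / 4.041 = -1.979
P(T ≤ 39) = Φ(-1.979) ≈ 0.024

0.024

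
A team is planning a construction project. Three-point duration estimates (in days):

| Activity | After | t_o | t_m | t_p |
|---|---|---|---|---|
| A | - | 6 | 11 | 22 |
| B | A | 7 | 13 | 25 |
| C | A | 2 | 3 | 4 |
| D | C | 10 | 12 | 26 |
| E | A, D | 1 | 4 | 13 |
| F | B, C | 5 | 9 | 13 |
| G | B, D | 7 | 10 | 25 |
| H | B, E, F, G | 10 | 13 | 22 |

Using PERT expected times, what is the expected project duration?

55 days

te_A = (6 + 4·11 + 22)/6 = 72/6 = 12
te_B = (7 + 4·13 + 25)/6 = 84/6 = 14
te_C = (2 + 4·3 + 4)/6 = 18/6 = 3
te_D = (10 + 4·12 + 26)/6 = 84/6 = 14
te_E = (1 + 4·4 + 13)/6 = 30/6 = 5
te_F = (5 + 4·9 + 13)/6 = 54/6 = 9
te_G = (7 + 4·10 + 25)/6 = 72/6 = 12
te_H = (10 + 4·13 + 22)/6 = 84/6 = 14

Forward pass:
ES_A = 0; EF_A = 12
ES_B = 12; EF_B = 12+14 = 26
ES_C = 12; EF_C = 12+3 = 15
ES_D = 15; EF_D = 15+14 = 29
ES_E = max(EF_A=12, EF_D=29) = 29; EF_E = 29+5 = 34
ES_F = max(EF_B=26, EF_C=15) = 26; EF_F = 26+9 = 35
ES_G = max(EF_B=26, EF_D=29) = 29; EF_G = 29+12 = 41
ES_H = max(EF_B=26, EF_E=34, EF_F=35, EF_G=41) = 41; EF_H = 41+14 = 55
Expected project duration μ = 55 days. Critical path: A → C → D → G → H.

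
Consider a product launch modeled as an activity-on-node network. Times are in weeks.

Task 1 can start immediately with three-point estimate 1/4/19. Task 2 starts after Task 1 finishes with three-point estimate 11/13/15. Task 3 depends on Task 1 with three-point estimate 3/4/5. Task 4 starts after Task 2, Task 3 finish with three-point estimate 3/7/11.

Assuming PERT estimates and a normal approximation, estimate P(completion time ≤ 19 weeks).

0.018

te_Task 1 = (1 + 4·4 + 19)/6 = 36/6 = 6; σ²_Task 1 = ((19−1)/6)² = 9.000
te_Task 2 = (11 + 4·13 + 15)/6 = 78/6 = 13; σ²_Task 2 = ((15−11)/6)² = 0.444
te_Task 3 = (3 + 4·4 + 5)/6 = 24/6 = 4; σ²_Task 3 = ((5−3)/6)² = 0.111
te_Task 4 = (3 + 4·7 + 11)/6 = 42/6 = 7; σ²_Task 4 = ((11−3)/6)² = 1.778

Forward pass:
ES_Task 1 = 0; EF_Task 1 = 6
ES_Task 2 = 6; EF_Task 2 = 6+13 = 19
ES_Task 3 = 6; EF_Task 3 = 6+4 = 10
ES_Task 4 = max(EF_Task 2=19, EF_Task 3=10) = 19; EF_Task 4 = 19+7 = 26
Expected project duration μ = 26 weeks. Critical path: Task 1 → Task 2 → Task 4.

Variance along critical path = 9.000 + 0.444 + 1.778 = 11.222; σ = √11.222 = 3.350 weeks.
Z = (19 − 26) / 3.350 = -2.090
P(T ≤ 19) = Φ(-2.090) ≈ 0.018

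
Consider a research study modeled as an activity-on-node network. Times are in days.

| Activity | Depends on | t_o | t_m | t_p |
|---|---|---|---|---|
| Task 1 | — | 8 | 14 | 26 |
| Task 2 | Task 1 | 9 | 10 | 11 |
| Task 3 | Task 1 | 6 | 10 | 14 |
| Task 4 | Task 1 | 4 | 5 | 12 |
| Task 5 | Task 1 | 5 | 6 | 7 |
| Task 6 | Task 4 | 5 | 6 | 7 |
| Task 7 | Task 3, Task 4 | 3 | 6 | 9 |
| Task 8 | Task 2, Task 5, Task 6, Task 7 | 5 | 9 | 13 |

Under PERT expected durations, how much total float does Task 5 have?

10 days

te_Task 1 = (8 + 4·14 + 26)/6 = 90/6 = 15
te_Task 2 = (9 + 4·10 + 11)/6 = 60/6 = 10
te_Task 3 = (6 + 4·10 + 14)/6 = 60/6 = 10
te_Task 4 = (4 + 4·5 + 12)/6 = 36/6 = 6
te_Task 5 = (5 + 4·6 + 7)/6 = 36/6 = 6
te_Task 6 = (5 + 4·6 + 7)/6 = 36/6 = 6
te_Task 7 = (3 + 4·6 + 9)/6 = 36/6 = 6
te_Task 8 = (5 + 4·9 + 13)/6 = 54/6 = 9

Forward pass:
ES_Task 1 = 0; EF_Task 1 = 15
ES_Task 2 = 15; EF_Task 2 = 15+10 = 25
ES_Task 3 = 15; EF_Task 3 = 15+10 = 25
ES_Task 4 = 15; EF_Task 4 = 15+6 = 21
ES_Task 5 = 15; EF_Task 5 = 15+6 = 21
ES_Task 6 = 21; EF_Task 6 = 21+6 = 27
ES_Task 7 = max(EF_Task 3=25, EF_Task 4=21) = 25; EF_Task 7 = 25+6 = 31
ES_Task 8 = max(EF_Task 2=25, EF_Task 5=21, EF_Task 6=27, EF_Task 7=31) = 31; EF_Task 8 = 31+9 = 40
Expected project duration μ = 40 days. Critical path: Task 1 → Task 3 → Task 7 → Task 8.

Backward pass:
LF_Task 8 = 40; LS_Task 8 = 40−9 = 31
LF_Task 7 = LS_Task 8 = 31; LS_Task 7 = 31−6 = 25
LF_Task 6 = LS_Task 8 = 31; LS_Task 6 = 31−6 = 25
LF_Task 5 = LS_Task 8 = 31; LS_Task 5 = 31−6 = 25
LF_Task 4 = min(LS_Task 6=25, LS_Task 7=25) = 25; LS_Task 4 = 25−6 = 19
LF_Task 3 = LS_Task 7 = 25; LS_Task 3 = 25−10 = 15
LF_Task 2 = LS_Task 8 = 31; LS_Task 2 = 31−10 = 21
LF_Task 1 = min(LS_Task 2=21, LS_Task 3=15, LS_Task 4=19, LS_Task 5=25) = 15; LS_Task 1 = 15−15 = 0
Slack_Task 5 = LS_Task 5 − ES_Task 5 = 25 − 15 = 10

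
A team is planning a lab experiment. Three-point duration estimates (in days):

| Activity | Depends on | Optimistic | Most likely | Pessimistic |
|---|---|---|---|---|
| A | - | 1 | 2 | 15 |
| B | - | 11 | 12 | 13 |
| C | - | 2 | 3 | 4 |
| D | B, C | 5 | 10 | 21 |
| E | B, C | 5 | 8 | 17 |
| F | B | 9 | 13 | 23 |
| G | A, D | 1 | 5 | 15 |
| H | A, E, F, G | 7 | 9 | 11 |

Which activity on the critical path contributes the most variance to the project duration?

D

te_A = (1 + 4·2 + 15)/6 = 24/6 = 4; σ²_A = ((15−1)/6)² = 5.444
te_B = (11 + 4·12 + 13)/6 = 72/6 = 12; σ²_B = ((13−11)/6)² = 0.111
te_C = (2 + 4·3 + 4)/6 = 18/6 = 3; σ²_C = ((4−2)/6)² = 0.111
te_D = (5 + 4·10 + 21)/6 = 66/6 = 11; σ²_D = ((21−5)/6)² = 7.111
te_E = (5 + 4·8 + 17)/6 = 54/6 = 9; σ²_E = ((17−5)/6)² = 4.000
te_F = (9 + 4·13 + 23)/6 = 84/6 = 14; σ²_F = ((23−9)/6)² = 5.444
te_G = (1 + 4·5 + 15)/6 = 36/6 = 6; σ²_G = ((15−1)/6)² = 5.444
te_H = (7 + 4·9 + 11)/6 = 54/6 = 9; σ²_H = ((11−7)/6)² = 0.444

Forward pass:
ES_A = 0; EF_A = 4
ES_B = 0; EF_B = 12
ES_C = 0; EF_C = 3
ES_D = max(EF_B=12, EF_C=3) = 12; EF_D = 12+11 = 23
ES_E = max(EF_B=12, EF_C=3) = 12; EF_E = 12+9 = 21
ES_F = 12; EF_F = 12+14 = 26
ES_G = max(EF_A=4, EF_D=23) = 23; EF_G = 23+6 = 29
ES_H = max(EF_A=4, EF_E=21, EF_F=26, EF_G=29) = 29; EF_H = 29+9 = 38
Expected project duration μ = 38 days. Critical path: B → D → G → H.

Variances on critical path: σ²_B=0.111, σ²_D=7.111, σ²_G=5.444, σ²_H=0.444.
Largest is σ²_D = 7.111.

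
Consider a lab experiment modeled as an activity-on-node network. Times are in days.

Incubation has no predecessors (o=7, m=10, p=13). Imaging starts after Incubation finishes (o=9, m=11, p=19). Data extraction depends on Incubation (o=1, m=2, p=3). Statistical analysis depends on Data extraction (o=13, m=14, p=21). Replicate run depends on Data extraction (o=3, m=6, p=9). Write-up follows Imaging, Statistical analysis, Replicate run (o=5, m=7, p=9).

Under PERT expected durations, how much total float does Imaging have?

te_Incubation = (7 + 4·10 + 13)/6 = 60/6 = 10
te_Imaging = (9 + 4·11 + 19)/6 = 72/6 = 12
te_Data extraction = (1 + 4·2 + 3)/6 = 12/6 = 2
te_Statistical analysis = (13 + 4·14 + 21)/6 = 90/6 = 15
te_Replicate run = (3 + 4·6 + 9)/6 = 36/6 = 6
te_Write-up = (5 + 4·7 + 9)/6 = 42/6 = 7

Forward pass:
ES_Incubation = 0; EF_Incubation = 10
ES_Imaging = 10; EF_Imaging = 10+12 = 22
ES_Data extraction = 10; EF_Data extraction = 10+2 = 12
ES_Statistical analysis = 12; EF_Statistical analysis = 12+15 = 27
ES_Replicate run = 12; EF_Replicate run = 12+6 = 18
ES_Write-up = max(EF_Imaging=22, EF_Statistical analysis=27, EF_Replicate run=18) = 27; EF_Write-up = 27+7 = 34
Expected project duration μ = 34 days. Critical path: Incubation → Data extraction → Statistical analysis → Write-up.

Backward pass:
LF_Write-up = 34; LS_Write-up = 34−7 = 27
LF_Replicate run = LS_Write-up = 27; LS_Replicate run = 27−6 = 21
LF_Statistical analysis = LS_Write-up = 27; LS_Statistical analysis = 27−15 = 12
LF_Data extraction = min(LS_Statistical analysis=12, LS_Replicate run=21) = 12; LS_Data extraction = 12−2 = 10
LF_Imaging = LS_Write-up = 27; LS_Imaging = 27−12 = 15
LF_Incubation = min(LS_Imaging=15, LS_Data extraction=10) = 10; LS_Incubation = 10−10 = 0
Slack_Imaging = LS_Imaging − ES_Imaging = 15 − 10 = 5

5 days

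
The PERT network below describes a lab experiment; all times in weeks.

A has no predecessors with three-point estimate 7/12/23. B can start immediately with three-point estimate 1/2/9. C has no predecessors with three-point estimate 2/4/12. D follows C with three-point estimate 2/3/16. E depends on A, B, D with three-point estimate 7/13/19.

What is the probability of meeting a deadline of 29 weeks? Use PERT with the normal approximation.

te_A = (7 + 4·12 + 23)/6 = 78/6 = 13; σ²_A = ((23−7)/6)² = 7.111
te_B = (1 + 4·2 + 9)/6 = 18/6 = 3; σ²_B = ((9−1)/6)² = 1.778
te_C = (2 + 4·4 + 12)/6 = 30/6 = 5; σ²_C = ((12−2)/6)² = 2.778
te_D = (2 + 4·3 + 16)/6 = 30/6 = 5; σ²_D = ((16−2)/6)² = 5.444
te_E = (7 + 4·13 + 19)/6 = 78/6 = 13; σ²_E = ((19−7)/6)² = 4.000

Forward pass:
ES_A = 0; EF_A = 13
ES_B = 0; EF_B = 3
ES_C = 0; EF_C = 5
ES_D = 5; EF_D = 5+5 = 10
ES_E = max(EF_A=13, EF_B=3, EF_D=10) = 13; EF_E = 13+13 = 26
Expected project duration μ = 26 weeks. Critical path: A → E.

Variance along critical path = 7.111 + 4.000 = 11.111; σ = √11.111 = 3.333 weeks.
Z = (29 − 26) / 3.333 = 0.900
P(T ≤ 29) = Φ(0.900) ≈ 0.816

0.816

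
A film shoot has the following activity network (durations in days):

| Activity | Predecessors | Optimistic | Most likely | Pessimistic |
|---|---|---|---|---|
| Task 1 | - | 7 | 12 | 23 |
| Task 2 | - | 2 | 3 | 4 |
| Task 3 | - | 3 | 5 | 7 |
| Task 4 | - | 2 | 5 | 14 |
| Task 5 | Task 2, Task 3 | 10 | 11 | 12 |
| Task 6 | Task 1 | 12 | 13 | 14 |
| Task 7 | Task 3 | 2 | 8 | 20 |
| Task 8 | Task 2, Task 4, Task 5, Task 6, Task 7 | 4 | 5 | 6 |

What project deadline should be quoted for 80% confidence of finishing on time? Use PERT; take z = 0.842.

33.3 days

te_Task 1 = (7 + 4·12 + 23)/6 = 78/6 = 13; σ²_Task 1 = ((23−7)/6)² = 7.111
te_Task 2 = (2 + 4·3 + 4)/6 = 18/6 = 3; σ²_Task 2 = ((4−2)/6)² = 0.111
te_Task 3 = (3 + 4·5 + 7)/6 = 30/6 = 5; σ²_Task 3 = ((7−3)/6)² = 0.444
te_Task 4 = (2 + 4·5 + 14)/6 = 36/6 = 6; σ²_Task 4 = ((14−2)/6)² = 4.000
te_Task 5 = (10 + 4·11 + 12)/6 = 66/6 = 11; σ²_Task 5 = ((12−10)/6)² = 0.111
te_Task 6 = (12 + 4·13 + 14)/6 = 78/6 = 13; σ²_Task 6 = ((14−12)/6)² = 0.111
te_Task 7 = (2 + 4·8 + 20)/6 = 54/6 = 9; σ²_Task 7 = ((20−2)/6)² = 9.000
te_Task 8 = (4 + 4·5 + 6)/6 = 30/6 = 5; σ²_Task 8 = ((6−4)/6)² = 0.111

Forward pass:
ES_Task 1 = 0; EF_Task 1 = 13
ES_Task 2 = 0; EF_Task 2 = 3
ES_Task 3 = 0; EF_Task 3 = 5
ES_Task 4 = 0; EF_Task 4 = 6
ES_Task 5 = max(EF_Task 2=3, EF_Task 3=5) = 5; EF_Task 5 = 5+11 = 16
ES_Task 6 = 13; EF_Task 6 = 13+13 = 26
ES_Task 7 = 5; EF_Task 7 = 5+9 = 14
ES_Task 8 = max(EF_Task 2=3, EF_Task 4=6, EF_Task 5=16, EF_Task 6=26, EF_Task 7=14) = 26; EF_Task 8 = 26+5 = 31
Expected project duration μ = 31 days. Critical path: Task 1 → Task 6 → Task 8.

Variance along critical path = 7.111 + 0.111 + 0.111 = 7.333; σ = 2.708 days.
D = μ + z·σ = 31 + 0.842·2.708 = 33.3 days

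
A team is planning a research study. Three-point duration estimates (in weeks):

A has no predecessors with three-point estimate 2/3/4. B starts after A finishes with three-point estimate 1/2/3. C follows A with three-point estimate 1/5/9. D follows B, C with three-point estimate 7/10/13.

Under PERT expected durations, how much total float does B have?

te_A = (2 + 4·3 + 4)/6 = 18/6 = 3
te_B = (1 + 4·2 + 3)/6 = 12/6 = 2
te_C = (1 + 4·5 + 9)/6 = 30/6 = 5
te_D = (7 + 4·10 + 13)/6 = 60/6 = 10

Forward pass:
ES_A = 0; EF_A = 3
ES_B = 3; EF_B = 3+2 = 5
ES_C = 3; EF_C = 3+5 = 8
ES_D = max(EF_B=5, EF_C=8) = 8; EF_D = 8+10 = 18
Expected project duration μ = 18 weeks. Critical path: A → C → D.

Backward pass:
LF_D = 18; LS_D = 18−10 = 8
LF_C = LS_D = 8; LS_C = 8−5 = 3
LF_B = LS_D = 8; LS_B = 8−2 = 6
LF_A = min(LS_B=6, LS_C=3) = 3; LS_A = 3−3 = 0
Slack_B = LS_B − ES_B = 6 − 3 = 3

3 weeks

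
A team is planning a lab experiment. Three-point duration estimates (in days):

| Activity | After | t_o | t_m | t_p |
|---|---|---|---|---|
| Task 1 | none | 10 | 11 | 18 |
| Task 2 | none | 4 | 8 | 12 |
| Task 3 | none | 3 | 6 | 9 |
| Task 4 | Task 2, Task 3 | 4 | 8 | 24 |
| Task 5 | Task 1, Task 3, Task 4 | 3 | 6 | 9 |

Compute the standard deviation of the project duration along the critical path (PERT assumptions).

3.73 days

te_Task 1 = (10 + 4·11 + 18)/6 = 72/6 = 12; σ²_Task 1 = ((18−10)/6)² = 1.778
te_Task 2 = (4 + 4·8 + 12)/6 = 48/6 = 8; σ²_Task 2 = ((12−4)/6)² = 1.778
te_Task 3 = (3 + 4·6 + 9)/6 = 36/6 = 6; σ²_Task 3 = ((9−3)/6)² = 1.000
te_Task 4 = (4 + 4·8 + 24)/6 = 60/6 = 10; σ²_Task 4 = ((24−4)/6)² = 11.111
te_Task 5 = (3 + 4·6 + 9)/6 = 36/6 = 6; σ²_Task 5 = ((9−3)/6)² = 1.000

Forward pass:
ES_Task 1 = 0; EF_Task 1 = 12
ES_Task 2 = 0; EF_Task 2 = 8
ES_Task 3 = 0; EF_Task 3 = 6
ES_Task 4 = max(EF_Task 2=8, EF_Task 3=6) = 8; EF_Task 4 = 8+10 = 18
ES_Task 5 = max(EF_Task 1=12, EF_Task 3=6, EF_Task 4=18) = 18; EF_Task 5 = 18+6 = 24
Expected project duration μ = 24 days. Critical path: Task 2 → Task 4 → Task 5.

Variance along critical path = 1.778 + 11.111 + 1.000 = 13.889
σ = √13.889 = 3.727 days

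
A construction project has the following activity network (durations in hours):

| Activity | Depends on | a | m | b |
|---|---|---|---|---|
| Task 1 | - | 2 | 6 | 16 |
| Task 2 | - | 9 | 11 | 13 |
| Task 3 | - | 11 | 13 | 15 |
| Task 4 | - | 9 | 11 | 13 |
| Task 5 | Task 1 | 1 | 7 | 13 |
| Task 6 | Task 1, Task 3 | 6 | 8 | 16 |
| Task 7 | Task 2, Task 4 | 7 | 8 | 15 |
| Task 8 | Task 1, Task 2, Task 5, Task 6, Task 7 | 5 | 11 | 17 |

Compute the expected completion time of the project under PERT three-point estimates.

33 hours

te_Task 1 = (2 + 4·6 + 16)/6 = 42/6 = 7
te_Task 2 = (9 + 4·11 + 13)/6 = 66/6 = 11
te_Task 3 = (11 + 4·13 + 15)/6 = 78/6 = 13
te_Task 4 = (9 + 4·11 + 13)/6 = 66/6 = 11
te_Task 5 = (1 + 4·7 + 13)/6 = 42/6 = 7
te_Task 6 = (6 + 4·8 + 16)/6 = 54/6 = 9
te_Task 7 = (7 + 4·8 + 15)/6 = 54/6 = 9
te_Task 8 = (5 + 4·11 + 17)/6 = 66/6 = 11

Forward pass:
ES_Task 1 = 0; EF_Task 1 = 7
ES_Task 2 = 0; EF_Task 2 = 11
ES_Task 3 = 0; EF_Task 3 = 13
ES_Task 4 = 0; EF_Task 4 = 11
ES_Task 5 = 7; EF_Task 5 = 7+7 = 14
ES_Task 6 = max(EF_Task 1=7, EF_Task 3=13) = 13; EF_Task 6 = 13+9 = 22
ES_Task 7 = max(EF_Task 2=11, EF_Task 4=11) = 11; EF_Task 7 = 11+9 = 20
ES_Task 8 = max(EF_Task 1=7, EF_Task 2=11, EF_Task 5=14, EF_Task 6=22, EF_Task 7=20) = 22; EF_Task 8 = 22+11 = 33
Expected project duration μ = 33 hours. Critical path: Task 3 → Task 6 → Task 8.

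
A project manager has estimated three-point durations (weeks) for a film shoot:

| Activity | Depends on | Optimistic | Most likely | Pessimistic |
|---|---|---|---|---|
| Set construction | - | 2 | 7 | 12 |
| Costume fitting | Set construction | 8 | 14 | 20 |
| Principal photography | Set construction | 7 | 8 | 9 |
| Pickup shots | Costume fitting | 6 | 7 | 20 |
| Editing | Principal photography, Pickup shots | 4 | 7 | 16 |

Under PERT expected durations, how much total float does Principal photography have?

te_Set construction = (2 + 4·7 + 12)/6 = 42/6 = 7
te_Costume fitting = (8 + 4·14 + 20)/6 = 84/6 = 14
te_Principal photography = (7 + 4·8 + 9)/6 = 48/6 = 8
te_Pickup shots = (6 + 4·7 + 20)/6 = 54/6 = 9
te_Editing = (4 + 4·7 + 16)/6 = 48/6 = 8

Forward pass:
ES_Set construction = 0; EF_Set construction = 7
ES_Costume fitting = 7; EF_Costume fitting = 7+14 = 21
ES_Principal photography = 7; EF_Principal photography = 7+8 = 15
ES_Pickup shots = 21; EF_Pickup shots = 21+9 = 30
ES_Editing = max(EF_Principal photography=15, EF_Pickup shots=30) = 30; EF_Editing = 30+8 = 38
Expected project duration μ = 38 weeks. Critical path: Set construction → Costume fitting → Pickup shots → Editing.

Backward pass:
LF_Editing = 38; LS_Editing = 38−8 = 30
LF_Pickup shots = LS_Editing = 30; LS_Pickup shots = 30−9 = 21
LF_Principal photography = LS_Editing = 30; LS_Principal photography = 30−8 = 22
LF_Costume fitting = LS_Pickup shots = 21; LS_Costume fitting = 21−14 = 7
LF_Set construction = min(LS_Costume fitting=7, LS_Principal photography=22) = 7; LS_Set construction = 7−7 = 0
Slack_Principal photography = LS_Principal photography − ES_Principal photography = 22 − 7 = 15

15 weeks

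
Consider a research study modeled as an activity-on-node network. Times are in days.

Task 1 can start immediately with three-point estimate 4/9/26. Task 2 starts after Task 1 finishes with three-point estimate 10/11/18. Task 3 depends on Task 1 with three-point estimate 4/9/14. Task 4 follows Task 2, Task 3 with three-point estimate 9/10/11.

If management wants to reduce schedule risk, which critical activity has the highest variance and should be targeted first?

te_Task 1 = (4 + 4·9 + 26)/6 = 66/6 = 11; σ²_Task 1 = ((26−4)/6)² = 13.444
te_Task 2 = (10 + 4·11 + 18)/6 = 72/6 = 12; σ²_Task 2 = ((18−10)/6)² = 1.778
te_Task 3 = (4 + 4·9 + 14)/6 = 54/6 = 9; σ²_Task 3 = ((14−4)/6)² = 2.778
te_Task 4 = (9 + 4·10 + 11)/6 = 60/6 = 10; σ²_Task 4 = ((11−9)/6)² = 0.111

Forward pass:
ES_Task 1 = 0; EF_Task 1 = 11
ES_Task 2 = 11; EF_Task 2 = 11+12 = 23
ES_Task 3 = 11; EF_Task 3 = 11+9 = 20
ES_Task 4 = max(EF_Task 2=23, EF_Task 3=20) = 23; EF_Task 4 = 23+10 = 33
Expected project duration μ = 33 days. Critical path: Task 1 → Task 2 → Task 4.

Variances on critical path: σ²_Task 1=13.444, σ²_Task 2=1.778, σ²_Task 4=0.111.
Largest is σ²_Task 1 = 13.444.

Task 1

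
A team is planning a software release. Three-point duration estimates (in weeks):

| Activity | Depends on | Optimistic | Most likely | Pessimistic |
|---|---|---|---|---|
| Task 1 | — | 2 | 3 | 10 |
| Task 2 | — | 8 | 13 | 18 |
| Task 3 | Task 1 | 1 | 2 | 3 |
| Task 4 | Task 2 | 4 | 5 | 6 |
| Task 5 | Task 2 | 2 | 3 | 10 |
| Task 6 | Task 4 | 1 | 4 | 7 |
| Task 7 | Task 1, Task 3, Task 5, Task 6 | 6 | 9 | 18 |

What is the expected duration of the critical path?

32 weeks

te_Task 1 = (2 + 4·3 + 10)/6 = 24/6 = 4
te_Task 2 = (8 + 4·13 + 18)/6 = 78/6 = 13
te_Task 3 = (1 + 4·2 + 3)/6 = 12/6 = 2
te_Task 4 = (4 + 4·5 + 6)/6 = 30/6 = 5
te_Task 5 = (2 + 4·3 + 10)/6 = 24/6 = 4
te_Task 6 = (1 + 4·4 + 7)/6 = 24/6 = 4
te_Task 7 = (6 + 4·9 + 18)/6 = 60/6 = 10

Forward pass:
ES_Task 1 = 0; EF_Task 1 = 4
ES_Task 2 = 0; EF_Task 2 = 13
ES_Task 3 = 4; EF_Task 3 = 4+2 = 6
ES_Task 4 = 13; EF_Task 4 = 13+5 = 18
ES_Task 5 = 13; EF_Task 5 = 13+4 = 17
ES_Task 6 = 18; EF_Task 6 = 18+4 = 22
ES_Task 7 = max(EF_Task 1=4, EF_Task 3=6, EF_Task 5=17, EF_Task 6=22) = 22; EF_Task 7 = 22+10 = 32
Expected project duration μ = 32 weeks. Critical path: Task 2 → Task 4 → Task 6 → Task 7.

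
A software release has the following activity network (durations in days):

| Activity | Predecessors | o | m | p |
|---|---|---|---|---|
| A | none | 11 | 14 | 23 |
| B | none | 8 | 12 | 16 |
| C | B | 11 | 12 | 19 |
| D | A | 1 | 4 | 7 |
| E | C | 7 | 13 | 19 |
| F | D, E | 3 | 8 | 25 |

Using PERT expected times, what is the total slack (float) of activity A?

te_A = (11 + 4·14 + 23)/6 = 90/6 = 15
te_B = (8 + 4·12 + 16)/6 = 72/6 = 12
te_C = (11 + 4·12 + 19)/6 = 78/6 = 13
te_D = (1 + 4·4 + 7)/6 = 24/6 = 4
te_E = (7 + 4·13 + 19)/6 = 78/6 = 13
te_F = (3 + 4·8 + 25)/6 = 60/6 = 10

Forward pass:
ES_A = 0; EF_A = 15
ES_B = 0; EF_B = 12
ES_C = 12; EF_C = 12+13 = 25
ES_D = 15; EF_D = 15+4 = 19
ES_E = 25; EF_E = 25+13 = 38
ES_F = max(EF_D=19, EF_E=38) = 38; EF_F = 38+10 = 48
Expected project duration μ = 48 days. Critical path: B → C → E → F.

Backward pass:
LF_F = 48; LS_F = 48−10 = 38
LF_E = LS_F = 38; LS_E = 38−13 = 25
LF_D = LS_F = 38; LS_D = 38−4 = 34
LF_C = LS_E = 25; LS_C = 25−13 = 12
LF_B = LS_C = 12; LS_B = 12−12 = 0
LF_A = LS_D = 34; LS_A = 34−15 = 19
Slack_A = LS_A − ES_A = 19 − 0 = 19

19 days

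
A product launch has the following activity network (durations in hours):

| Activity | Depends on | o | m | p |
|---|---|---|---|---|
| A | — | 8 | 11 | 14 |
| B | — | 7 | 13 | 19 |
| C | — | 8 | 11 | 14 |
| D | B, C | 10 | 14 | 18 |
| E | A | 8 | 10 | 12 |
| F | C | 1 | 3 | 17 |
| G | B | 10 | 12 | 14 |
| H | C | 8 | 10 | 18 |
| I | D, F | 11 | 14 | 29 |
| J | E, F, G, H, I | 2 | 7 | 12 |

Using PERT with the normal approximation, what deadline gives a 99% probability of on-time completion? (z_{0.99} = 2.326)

59.7 hours

te_A = (8 + 4·11 + 14)/6 = 66/6 = 11; σ²_A = ((14−8)/6)² = 1.000
te_B = (7 + 4·13 + 19)/6 = 78/6 = 13; σ²_B = ((19−7)/6)² = 4.000
te_C = (8 + 4·11 + 14)/6 = 66/6 = 11; σ²_C = ((14−8)/6)² = 1.000
te_D = (10 + 4·14 + 18)/6 = 84/6 = 14; σ²_D = ((18−10)/6)² = 1.778
te_E = (8 + 4·10 + 12)/6 = 60/6 = 10; σ²_E = ((12−8)/6)² = 0.444
te_F = (1 + 4·3 + 17)/6 = 30/6 = 5; σ²_F = ((17−1)/6)² = 7.111
te_G = (10 + 4·12 + 14)/6 = 72/6 = 12; σ²_G = ((14−10)/6)² = 0.444
te_H = (8 + 4·10 + 18)/6 = 66/6 = 11; σ²_H = ((18−8)/6)² = 2.778
te_I = (11 + 4·14 + 29)/6 = 96/6 = 16; σ²_I = ((29−11)/6)² = 9.000
te_J = (2 + 4·7 + 12)/6 = 42/6 = 7; σ²_J = ((12−2)/6)² = 2.778

Forward pass:
ES_A = 0; EF_A = 11
ES_B = 0; EF_B = 13
ES_C = 0; EF_C = 11
ES_D = max(EF_B=13, EF_C=11) = 13; EF_D = 13+14 = 27
ES_E = 11; EF_E = 11+10 = 21
ES_F = 11; EF_F = 11+5 = 16
ES_G = 13; EF_G = 13+12 = 25
ES_H = 11; EF_H = 11+11 = 22
ES_I = max(EF_D=27, EF_F=16) = 27; EF_I = 27+16 = 43
ES_J = max(EF_E=21, EF_F=16, EF_G=25, EF_H=22, EF_I=43) = 43; EF_J = 43+7 = 50
Expected project duration μ = 50 hours. Critical path: B → D → I → J.

Variance along critical path = 4.000 + 1.778 + 9.000 + 2.778 = 17.556; σ = 4.190 hours.
D = μ + z·σ = 50 + 2.326·4.190 = 59.7 hours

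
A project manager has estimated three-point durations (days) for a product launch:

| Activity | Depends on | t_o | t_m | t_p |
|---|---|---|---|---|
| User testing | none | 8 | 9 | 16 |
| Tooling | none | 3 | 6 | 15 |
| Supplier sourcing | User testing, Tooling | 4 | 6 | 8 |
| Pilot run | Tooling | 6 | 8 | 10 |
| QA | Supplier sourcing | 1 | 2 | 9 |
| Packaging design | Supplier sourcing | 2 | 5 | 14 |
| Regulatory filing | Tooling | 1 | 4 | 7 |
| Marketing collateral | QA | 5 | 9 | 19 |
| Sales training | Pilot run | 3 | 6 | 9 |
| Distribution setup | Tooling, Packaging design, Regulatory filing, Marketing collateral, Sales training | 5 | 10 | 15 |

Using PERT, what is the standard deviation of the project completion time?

te_User testing = (8 + 4·9 + 16)/6 = 60/6 = 10; σ²_User testing = ((16−8)/6)² = 1.778
te_Tooling = (3 + 4·6 + 15)/6 = 42/6 = 7; σ²_Tooling = ((15−3)/6)² = 4.000
te_Supplier sourcing = (4 + 4·6 + 8)/6 = 36/6 = 6; σ²_Supplier sourcing = ((8−4)/6)² = 0.444
te_Pilot run = (6 + 4·8 + 10)/6 = 48/6 = 8; σ²_Pilot run = ((10−6)/6)² = 0.444
te_QA = (1 + 4·2 + 9)/6 = 18/6 = 3; σ²_QA = ((9−1)/6)² = 1.778
te_Packaging design = (2 + 4·5 + 14)/6 = 36/6 = 6; σ²_Packaging design = ((14−2)/6)² = 4.000
te_Regulatory filing = (1 + 4·4 + 7)/6 = 24/6 = 4; σ²_Regulatory filing = ((7−1)/6)² = 1.000
te_Marketing collateral = (5 + 4·9 + 19)/6 = 60/6 = 10; σ²_Marketing collateral = ((19−5)/6)² = 5.444
te_Sales training = (3 + 4·6 + 9)/6 = 36/6 = 6; σ²_Sales training = ((9−3)/6)² = 1.000
te_Distribution setup = (5 + 4·10 + 15)/6 = 60/6 = 10; σ²_Distribution setup = ((15−5)/6)² = 2.778

Forward pass:
ES_User testing = 0; EF_User testing = 10
ES_Tooling = 0; EF_Tooling = 7
ES_Supplier sourcing = max(EF_User testing=10, EF_Tooling=7) = 10; EF_Supplier sourcing = 10+6 = 16
ES_Pilot run = 7; EF_Pilot run = 7+8 = 15
ES_QA = 16; EF_QA = 16+3 = 19
ES_Packaging design = 16; EF_Packaging design = 16+6 = 22
ES_Regulatory filing = 7; EF_Regulatory filing = 7+4 = 11
ES_Marketing collateral = 19; EF_Marketing collateral = 19+10 = 29
ES_Sales training = 15; EF_Sales training = 15+6 = 21
ES_Distribution setup = max(EF_Tooling=7, EF_Packaging design=22, EF_Regulatory filing=11, EF_Marketing collateral=29, EF_Sales training=21) = 29; EF_Distribution setup = 29+10 = 39
Expected project duration μ = 39 days. Critical path: User testing → Supplier sourcing → QA → Marketing collateral → Distribution setup.

Variance along critical path = 1.778 + 0.444 + 1.778 + 5.444 + 2.778 = 12.222
σ = √12.222 = 3.496 days

3.50 days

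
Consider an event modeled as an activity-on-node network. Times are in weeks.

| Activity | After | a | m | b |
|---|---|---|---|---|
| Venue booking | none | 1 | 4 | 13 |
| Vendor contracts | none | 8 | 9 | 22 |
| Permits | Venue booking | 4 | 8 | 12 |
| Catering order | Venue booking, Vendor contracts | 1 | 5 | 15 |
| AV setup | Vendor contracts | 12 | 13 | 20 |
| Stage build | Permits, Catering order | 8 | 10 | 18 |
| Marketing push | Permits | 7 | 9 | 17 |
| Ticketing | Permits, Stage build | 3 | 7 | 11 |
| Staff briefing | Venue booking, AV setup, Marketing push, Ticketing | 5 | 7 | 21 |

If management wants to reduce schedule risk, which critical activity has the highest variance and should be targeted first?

te_Venue booking = (1 + 4·4 + 13)/6 = 30/6 = 5; σ²_Venue booking = ((13−1)/6)² = 4.000
te_Vendor contracts = (8 + 4·9 + 22)/6 = 66/6 = 11; σ²_Vendor contracts = ((22−8)/6)² = 5.444
te_Permits = (4 + 4·8 + 12)/6 = 48/6 = 8; σ²_Permits = ((12−4)/6)² = 1.778
te_Catering order = (1 + 4·5 + 15)/6 = 36/6 = 6; σ²_Catering order = ((15−1)/6)² = 5.444
te_AV setup = (12 + 4·13 + 20)/6 = 84/6 = 14; σ²_AV setup = ((20−12)/6)² = 1.778
te_Stage build = (8 + 4·10 + 18)/6 = 66/6 = 11; σ²_Stage build = ((18−8)/6)² = 2.778
te_Marketing push = (7 + 4·9 + 17)/6 = 60/6 = 10; σ²_Marketing push = ((17−7)/6)² = 2.778
te_Ticketing = (3 + 4·7 + 11)/6 = 42/6 = 7; σ²_Ticketing = ((11−3)/6)² = 1.778
te_Staff briefing = (5 + 4·7 + 21)/6 = 54/6 = 9; σ²_Staff briefing = ((21−5)/6)² = 7.111

Forward pass:
ES_Venue booking = 0; EF_Venue booking = 5
ES_Vendor contracts = 0; EF_Vendor contracts = 11
ES_Permits = 5; EF_Permits = 5+8 = 13
ES_Catering order = max(EF_Venue booking=5, EF_Vendor contracts=11) = 11; EF_Catering order = 11+6 = 17
ES_AV setup = 11; EF_AV setup = 11+14 = 25
ES_Stage build = max(EF_Permits=13, EF_Catering order=17) = 17; EF_Stage build = 17+11 = 28
ES_Marketing push = 13; EF_Marketing push = 13+10 = 23
ES_Ticketing = max(EF_Permits=13, EF_Stage build=28) = 28; EF_Ticketing = 28+7 = 35
ES_Staff briefing = max(EF_Venue booking=5, EF_AV setup=25, EF_Marketing push=23, EF_Ticketing=35) = 35; EF_Staff briefing = 35+9 = 44
Expected project duration μ = 44 weeks. Critical path: Vendor contracts → Catering order → Stage build → Ticketing → Staff briefing.

Variances on critical path: σ²_Vendor contracts=5.444, σ²_Catering order=5.444, σ²_Stage build=2.778, σ²_Ticketing=1.778, σ²_Staff briefing=7.111.
Largest is σ²_Staff briefing = 7.111.

Staff briefing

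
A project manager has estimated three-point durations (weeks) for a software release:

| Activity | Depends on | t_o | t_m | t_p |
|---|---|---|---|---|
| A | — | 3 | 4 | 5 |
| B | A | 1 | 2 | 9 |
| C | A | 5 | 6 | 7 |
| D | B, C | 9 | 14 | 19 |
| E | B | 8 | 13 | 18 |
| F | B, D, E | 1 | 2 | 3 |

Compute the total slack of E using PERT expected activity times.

4 weeks

te_A = (3 + 4·4 + 5)/6 = 24/6 = 4
te_B = (1 + 4·2 + 9)/6 = 18/6 = 3
te_C = (5 + 4·6 + 7)/6 = 36/6 = 6
te_D = (9 + 4·14 + 19)/6 = 84/6 = 14
te_E = (8 + 4·13 + 18)/6 = 78/6 = 13
te_F = (1 + 4·2 + 3)/6 = 12/6 = 2

Forward pass:
ES_A = 0; EF_A = 4
ES_B = 4; EF_B = 4+3 = 7
ES_C = 4; EF_C = 4+6 = 10
ES_D = max(EF_B=7, EF_C=10) = 10; EF_D = 10+14 = 24
ES_E = 7; EF_E = 7+13 = 20
ES_F = max(EF_B=7, EF_D=24, EF_E=20) = 24; EF_F = 24+2 = 26
Expected project duration μ = 26 weeks. Critical path: A → C → D → F.

Backward pass:
LF_F = 26; LS_F = 26−2 = 24
LF_E = LS_F = 24; LS_E = 24−13 = 11
LF_D = LS_F = 24; LS_D = 24−14 = 10
LF_C = LS_D = 10; LS_C = 10−6 = 4
LF_B = min(LS_D=10, LS_E=11, LS_F=24) = 10; LS_B = 10−3 = 7
LF_A = min(LS_B=7, LS_C=4) = 4; LS_A = 4−4 = 0
Slack_E = LS_E − ES_E = 11 − 7 = 4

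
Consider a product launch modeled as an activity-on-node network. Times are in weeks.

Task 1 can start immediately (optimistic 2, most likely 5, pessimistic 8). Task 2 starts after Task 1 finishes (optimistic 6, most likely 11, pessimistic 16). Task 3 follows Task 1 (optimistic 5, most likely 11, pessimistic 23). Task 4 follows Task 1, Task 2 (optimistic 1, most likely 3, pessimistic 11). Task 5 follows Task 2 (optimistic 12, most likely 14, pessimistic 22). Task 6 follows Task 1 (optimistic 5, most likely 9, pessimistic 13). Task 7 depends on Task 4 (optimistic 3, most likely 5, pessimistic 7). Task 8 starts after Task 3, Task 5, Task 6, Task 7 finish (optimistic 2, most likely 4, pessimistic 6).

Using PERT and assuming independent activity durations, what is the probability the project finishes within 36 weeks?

te_Task 1 = (2 + 4·5 + 8)/6 = 30/6 = 5; σ²_Task 1 = ((8−2)/6)² = 1.000
te_Task 2 = (6 + 4·11 + 16)/6 = 66/6 = 11; σ²_Task 2 = ((16−6)/6)² = 2.778
te_Task 3 = (5 + 4·11 + 23)/6 = 72/6 = 12; σ²_Task 3 = ((23−5)/6)² = 9.000
te_Task 4 = (1 + 4·3 + 11)/6 = 24/6 = 4; σ²_Task 4 = ((11−1)/6)² = 2.778
te_Task 5 = (12 + 4·14 + 22)/6 = 90/6 = 15; σ²_Task 5 = ((22−12)/6)² = 2.778
te_Task 6 = (5 + 4·9 + 13)/6 = 54/6 = 9; σ²_Task 6 = ((13−5)/6)² = 1.778
te_Task 7 = (3 + 4·5 + 7)/6 = 30/6 = 5; σ²_Task 7 = ((7−3)/6)² = 0.444
te_Task 8 = (2 + 4·4 + 6)/6 = 24/6 = 4; σ²_Task 8 = ((6−2)/6)² = 0.444

Forward pass:
ES_Task 1 = 0; EF_Task 1 = 5
ES_Task 2 = 5; EF_Task 2 = 5+11 = 16
ES_Task 3 = 5; EF_Task 3 = 5+12 = 17
ES_Task 4 = max(EF_Task 1=5, EF_Task 2=16) = 16; EF_Task 4 = 16+4 = 20
ES_Task 5 = 16; EF_Task 5 = 16+15 = 31
ES_Task 6 = 5; EF_Task 6 = 5+9 = 14
ES_Task 7 = 20; EF_Task 7 = 20+5 = 25
ES_Task 8 = max(EF_Task 3=17, EF_Task 5=31, EF_Task 6=14, EF_Task 7=25) = 31; EF_Task 8 = 31+4 = 35
Expected project duration μ = 35 weeks. Critical path: Task 1 → Task 2 → Task 5 → Task 8.

Variance along critical path = 1.000 + 2.778 + 2.778 + 0.444 = 7.000; σ = √7.000 = 2.646 weeks.
Z = (36 − 35) / 2.646 = 0.378
P(T ≤ 36) = Φ(0.378) ≈ 0.647

0.647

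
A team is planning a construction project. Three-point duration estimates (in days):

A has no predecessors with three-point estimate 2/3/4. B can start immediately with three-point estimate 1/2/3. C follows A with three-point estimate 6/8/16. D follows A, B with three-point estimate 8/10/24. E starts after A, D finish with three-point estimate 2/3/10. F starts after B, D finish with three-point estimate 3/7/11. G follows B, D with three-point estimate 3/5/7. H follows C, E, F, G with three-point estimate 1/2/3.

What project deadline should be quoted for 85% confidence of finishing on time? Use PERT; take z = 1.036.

27.1 days

te_A = (2 + 4·3 + 4)/6 = 18/6 = 3; σ²_A = ((4−2)/6)² = 0.111
te_B = (1 + 4·2 + 3)/6 = 12/6 = 2; σ²_B = ((3−1)/6)² = 0.111
te_C = (6 + 4·8 + 16)/6 = 54/6 = 9; σ²_C = ((16−6)/6)² = 2.778
te_D = (8 + 4·10 + 24)/6 = 72/6 = 12; σ²_D = ((24−8)/6)² = 7.111
te_E = (2 + 4·3 + 10)/6 = 24/6 = 4; σ²_E = ((10−2)/6)² = 1.778
te_F = (3 + 4·7 + 11)/6 = 42/6 = 7; σ²_F = ((11−3)/6)² = 1.778
te_G = (3 + 4·5 + 7)/6 = 30/6 = 5; σ²_G = ((7−3)/6)² = 0.444
te_H = (1 + 4·2 + 3)/6 = 12/6 = 2; σ²_H = ((3−1)/6)² = 0.111

Forward pass:
ES_A = 0; EF_A = 3
ES_B = 0; EF_B = 2
ES_C = 3; EF_C = 3+9 = 12
ES_D = max(EF_A=3, EF_B=2) = 3; EF_D = 3+12 = 15
ES_E = max(EF_A=3, EF_D=15) = 15; EF_E = 15+4 = 19
ES_F = max(EF_B=2, EF_D=15) = 15; EF_F = 15+7 = 22
ES_G = max(EF_B=2, EF_D=15) = 15; EF_G = 15+5 = 20
ES_H = max(EF_C=12, EF_E=19, EF_F=22, EF_G=20) = 22; EF_H = 22+2 = 24
Expected project duration μ = 24 days. Critical path: A → D → F → H.

Variance along critical path = 0.111 + 7.111 + 1.778 + 0.111 = 9.111; σ = 3.018 days.
D = μ + z·σ = 24 + 1.036·3.018 = 27.1 days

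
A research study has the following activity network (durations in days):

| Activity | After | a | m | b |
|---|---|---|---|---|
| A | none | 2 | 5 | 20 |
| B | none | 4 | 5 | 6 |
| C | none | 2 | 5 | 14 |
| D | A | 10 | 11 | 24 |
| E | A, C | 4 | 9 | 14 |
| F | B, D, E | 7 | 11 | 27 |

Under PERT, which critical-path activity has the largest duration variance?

te_A = (2 + 4·5 + 20)/6 = 42/6 = 7; σ²_A = ((20−2)/6)² = 9.000
te_B = (4 + 4·5 + 6)/6 = 30/6 = 5; σ²_B = ((6−4)/6)² = 0.111
te_C = (2 + 4·5 + 14)/6 = 36/6 = 6; σ²_C = ((14−2)/6)² = 4.000
te_D = (10 + 4·11 + 24)/6 = 78/6 = 13; σ²_D = ((24−10)/6)² = 5.444
te_E = (4 + 4·9 + 14)/6 = 54/6 = 9; σ²_E = ((14−4)/6)² = 2.778
te_F = (7 + 4·11 + 27)/6 = 78/6 = 13; σ²_F = ((27−7)/6)² = 11.111

Forward pass:
ES_A = 0; EF_A = 7
ES_B = 0; EF_B = 5
ES_C = 0; EF_C = 6
ES_D = 7; EF_D = 7+13 = 20
ES_E = max(EF_A=7, EF_C=6) = 7; EF_E = 7+9 = 16
ES_F = max(EF_B=5, EF_D=20, EF_E=16) = 20; EF_F = 20+13 = 33
Expected project duration μ = 33 days. Critical path: A → D → F.

Variances on critical path: σ²_A=9.000, σ²_D=5.444, σ²_F=11.111.
Largest is σ²_F = 11.111.

F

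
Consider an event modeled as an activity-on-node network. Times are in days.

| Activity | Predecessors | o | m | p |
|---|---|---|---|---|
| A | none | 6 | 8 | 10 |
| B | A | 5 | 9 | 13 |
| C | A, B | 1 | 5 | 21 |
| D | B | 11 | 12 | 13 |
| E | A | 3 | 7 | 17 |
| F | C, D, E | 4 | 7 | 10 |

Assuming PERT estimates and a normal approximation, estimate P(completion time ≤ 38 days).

0.863

te_A = (6 + 4·8 + 10)/6 = 48/6 = 8; σ²_A = ((10−6)/6)² = 0.444
te_B = (5 + 4·9 + 13)/6 = 54/6 = 9; σ²_B = ((13−5)/6)² = 1.778
te_C = (1 + 4·5 + 21)/6 = 42/6 = 7; σ²_C = ((21−1)/6)² = 11.111
te_D = (11 + 4·12 + 13)/6 = 72/6 = 12; σ²_D = ((13−11)/6)² = 0.111
te_E = (3 + 4·7 + 17)/6 = 48/6 = 8; σ²_E = ((17−3)/6)² = 5.444
te_F = (4 + 4·7 + 10)/6 = 42/6 = 7; σ²_F = ((10−4)/6)² = 1.000

Forward pass:
ES_A = 0; EF_A = 8
ES_B = 8; EF_B = 8+9 = 17
ES_C = max(EF_A=8, EF_B=17) = 17; EF_C = 17+7 = 24
ES_D = 17; EF_D = 17+12 = 29
ES_E = 8; EF_E = 8+8 = 16
ES_F = max(EF_C=24, EF_D=29, EF_E=16) = 29; EF_F = 29+7 = 36
Expected project duration μ = 36 days. Critical path: A → B → D → F.

Variance along critical path = 0.444 + 1.778 + 0.111 + 1.000 = 3.333; σ = √3.333 = 1.826 days.
Z = (38 − 36) / 1.826 = 1.095
P(T ≤ 38) = Φ(1.095) ≈ 0.863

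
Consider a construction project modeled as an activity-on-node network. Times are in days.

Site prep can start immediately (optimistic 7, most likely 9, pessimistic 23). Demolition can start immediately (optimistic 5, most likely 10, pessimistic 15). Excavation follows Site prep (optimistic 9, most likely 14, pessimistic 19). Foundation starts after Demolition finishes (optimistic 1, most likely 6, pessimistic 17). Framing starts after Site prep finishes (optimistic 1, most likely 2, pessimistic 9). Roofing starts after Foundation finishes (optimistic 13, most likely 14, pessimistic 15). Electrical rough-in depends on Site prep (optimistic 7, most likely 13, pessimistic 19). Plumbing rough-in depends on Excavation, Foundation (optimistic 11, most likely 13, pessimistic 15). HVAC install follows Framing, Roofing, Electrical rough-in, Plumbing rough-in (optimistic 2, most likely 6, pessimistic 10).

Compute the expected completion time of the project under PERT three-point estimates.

44 days

te_Site prep = (7 + 4·9 + 23)/6 = 66/6 = 11
te_Demolition = (5 + 4·10 + 15)/6 = 60/6 = 10
te_Excavation = (9 + 4·14 + 19)/6 = 84/6 = 14
te_Foundation = (1 + 4·6 + 17)/6 = 42/6 = 7
te_Framing = (1 + 4·2 + 9)/6 = 18/6 = 3
te_Roofing = (13 + 4·14 + 15)/6 = 84/6 = 14
te_Electrical rough-in = (7 + 4·13 + 19)/6 = 78/6 = 13
te_Plumbing rough-in = (11 + 4·13 + 15)/6 = 78/6 = 13
te_HVAC install = (2 + 4·6 + 10)/6 = 36/6 = 6

Forward pass:
ES_Site prep = 0; EF_Site prep = 11
ES_Demolition = 0; EF_Demolition = 10
ES_Excavation = 11; EF_Excavation = 11+14 = 25
ES_Foundation = 10; EF_Foundation = 10+7 = 17
ES_Framing = 11; EF_Framing = 11+3 = 14
ES_Roofing = 17; EF_Roofing = 17+14 = 31
ES_Electrical rough-in = 11; EF_Electrical rough-in = 11+13 = 24
ES_Plumbing rough-in = max(EF_Excavation=25, EF_Foundation=17) = 25; EF_Plumbing rough-in = 25+13 = 38
ES_HVAC install = max(EF_Framing=14, EF_Roofing=31, EF_Electrical rough-in=24, EF_Plumbing rough-in=38) = 38; EF_HVAC install = 38+6 = 44
Expected project duration μ = 44 days. Critical path: Site prep → Excavation → Plumbing rough-in → HVAC install.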